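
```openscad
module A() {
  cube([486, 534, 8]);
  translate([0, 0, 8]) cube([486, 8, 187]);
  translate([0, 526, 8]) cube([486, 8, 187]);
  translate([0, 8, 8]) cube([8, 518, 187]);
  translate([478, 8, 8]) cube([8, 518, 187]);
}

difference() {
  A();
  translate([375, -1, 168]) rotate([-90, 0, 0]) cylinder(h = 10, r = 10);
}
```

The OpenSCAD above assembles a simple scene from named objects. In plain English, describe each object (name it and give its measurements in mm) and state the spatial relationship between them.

A is an open storage box with external size 486×534×195 mm and wall thickness 8 mm (the base is also 8 mm thick). The base covers the whole footprint; the four walls stand on the base, with the y-facing walls full-width and the x-facing walls fitting between their inner faces.

The open box has a circular hole of radius 10 mm through its front wall, centred at (x = 375, z = 168).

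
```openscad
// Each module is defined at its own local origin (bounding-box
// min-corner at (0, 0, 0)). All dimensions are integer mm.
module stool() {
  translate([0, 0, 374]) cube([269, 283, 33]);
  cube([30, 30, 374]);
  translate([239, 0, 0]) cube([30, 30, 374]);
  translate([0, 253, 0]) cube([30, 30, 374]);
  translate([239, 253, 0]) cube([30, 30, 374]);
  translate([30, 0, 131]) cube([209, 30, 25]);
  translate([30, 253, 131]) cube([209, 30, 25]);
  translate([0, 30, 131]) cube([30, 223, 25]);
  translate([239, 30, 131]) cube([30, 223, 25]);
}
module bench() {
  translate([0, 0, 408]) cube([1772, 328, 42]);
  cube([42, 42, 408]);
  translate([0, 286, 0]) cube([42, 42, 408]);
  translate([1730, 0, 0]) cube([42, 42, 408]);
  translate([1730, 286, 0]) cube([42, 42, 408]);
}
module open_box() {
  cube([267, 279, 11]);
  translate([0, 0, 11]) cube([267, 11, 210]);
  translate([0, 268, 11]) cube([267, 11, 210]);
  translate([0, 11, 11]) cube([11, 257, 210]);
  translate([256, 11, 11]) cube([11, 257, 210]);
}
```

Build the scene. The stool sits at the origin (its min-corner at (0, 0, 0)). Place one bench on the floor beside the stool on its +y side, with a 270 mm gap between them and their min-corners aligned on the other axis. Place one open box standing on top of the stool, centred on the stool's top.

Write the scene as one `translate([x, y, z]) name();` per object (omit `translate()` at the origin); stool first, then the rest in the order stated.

stool();
translate([0, 553, 0]) bench();
translate([1, 2, 407]) open_box();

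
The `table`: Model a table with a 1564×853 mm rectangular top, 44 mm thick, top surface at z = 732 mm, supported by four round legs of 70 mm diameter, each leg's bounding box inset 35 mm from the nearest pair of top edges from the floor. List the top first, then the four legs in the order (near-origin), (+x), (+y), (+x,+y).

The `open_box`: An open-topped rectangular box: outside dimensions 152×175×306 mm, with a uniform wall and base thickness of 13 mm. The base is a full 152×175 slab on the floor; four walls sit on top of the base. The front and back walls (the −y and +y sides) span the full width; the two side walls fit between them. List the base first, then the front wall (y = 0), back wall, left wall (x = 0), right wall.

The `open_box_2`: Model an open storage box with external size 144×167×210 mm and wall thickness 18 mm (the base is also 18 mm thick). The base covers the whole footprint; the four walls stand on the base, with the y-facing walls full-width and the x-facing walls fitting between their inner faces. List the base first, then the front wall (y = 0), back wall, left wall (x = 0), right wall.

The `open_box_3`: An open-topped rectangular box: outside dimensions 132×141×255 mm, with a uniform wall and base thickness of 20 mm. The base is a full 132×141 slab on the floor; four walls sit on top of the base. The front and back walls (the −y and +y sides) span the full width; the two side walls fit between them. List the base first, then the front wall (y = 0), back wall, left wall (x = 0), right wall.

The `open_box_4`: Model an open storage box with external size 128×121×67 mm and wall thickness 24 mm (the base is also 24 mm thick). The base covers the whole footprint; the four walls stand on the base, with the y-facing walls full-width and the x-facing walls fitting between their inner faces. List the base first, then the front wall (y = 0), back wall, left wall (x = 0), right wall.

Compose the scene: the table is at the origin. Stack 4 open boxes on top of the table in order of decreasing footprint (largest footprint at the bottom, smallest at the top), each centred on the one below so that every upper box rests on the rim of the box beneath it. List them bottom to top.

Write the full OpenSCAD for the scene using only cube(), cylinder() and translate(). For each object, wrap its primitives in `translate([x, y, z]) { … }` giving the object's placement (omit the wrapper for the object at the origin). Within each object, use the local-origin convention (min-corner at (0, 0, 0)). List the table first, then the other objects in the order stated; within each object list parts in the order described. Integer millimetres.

translate([0, 0, 688]) cube([1564, 853, 44]);
translate([70, 70, 0]) cylinder(h = 688, r = 35);
translate([1494, 70, 0]) cylinder(h = 688, r = 35);
translate([70, 783, 0]) cylinder(h = 688, r = 35);
translate([1494, 783, 0]) cylinder(h = 688, r = 35);
translate([706, 339, 732]) {
  cube([152, 175, 13]);
  translate([0, 0, 13]) cube([152, 13, 293]);
  translate([0, 162, 13]) cube([152, 13, 293]);
  translate([0, 13, 13]) cube([13, 149, 293]);
  translate([139, 13, 13]) cube([13, 149, 293]);
}
translate([710, 343, 1038]) {
  cube([144, 167, 18]);
  translate([0, 0, 18]) cube([144, 18, 192]);
  translate([0, 149, 18]) cube([144, 18, 192]);
  translate([0, 18, 18]) cube([18, 131, 192]);
  translate([126, 18, 18]) cube([18, 131, 192]);
}
translate([716, 356, 1248]) {
  cube([132, 141, 20]);
  translate([0, 0, 20]) cube([132, 20, 235]);
  translate([0, 121, 20]) cube([132, 20, 235]);
  translate([0, 20, 20]) cube([20, 101, 235]);
  translate([112, 20, 20]) cube([20, 101, 235]);
}
translate([718, 366, 1503]) {
  cube([128, 121, 24]);
  translate([0, 0, 24]) cube([128, 24, 43]);
  translate([0, 97, 24]) cube([128, 24, 43]);
  translate([0, 24, 24]) cube([24, 73, 43]);
  translate([104, 24, 24]) cube([24, 73, 43]);
}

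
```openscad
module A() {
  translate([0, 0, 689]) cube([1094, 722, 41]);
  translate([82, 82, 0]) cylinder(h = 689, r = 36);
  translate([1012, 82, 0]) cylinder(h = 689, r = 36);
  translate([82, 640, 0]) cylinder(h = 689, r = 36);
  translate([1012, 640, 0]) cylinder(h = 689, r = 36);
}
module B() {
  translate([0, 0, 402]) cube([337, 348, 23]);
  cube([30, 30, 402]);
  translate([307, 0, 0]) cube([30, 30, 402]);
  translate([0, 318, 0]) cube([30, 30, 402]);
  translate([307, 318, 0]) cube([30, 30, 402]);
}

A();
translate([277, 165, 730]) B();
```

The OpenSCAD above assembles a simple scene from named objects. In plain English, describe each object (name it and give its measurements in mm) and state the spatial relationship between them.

A is a rectangular dining table. The top is 1094×722×41 mm with its upper surface at z = 730 mm. It stands on four round legs of 72 mm diameter, each leg's bounding box inset 46 mm from the nearest pair of top edges, running from the floor to the underside of the top.

B is a four-legged stool. The seat is a 337×348×23 mm slab whose top surface is at z = 425 mm; four square legs, each 30×30 mm in cross-section, run from the floor (z = 0) to the underside of the seat, each flush with a corner of the seat.

The stool is on top of the table.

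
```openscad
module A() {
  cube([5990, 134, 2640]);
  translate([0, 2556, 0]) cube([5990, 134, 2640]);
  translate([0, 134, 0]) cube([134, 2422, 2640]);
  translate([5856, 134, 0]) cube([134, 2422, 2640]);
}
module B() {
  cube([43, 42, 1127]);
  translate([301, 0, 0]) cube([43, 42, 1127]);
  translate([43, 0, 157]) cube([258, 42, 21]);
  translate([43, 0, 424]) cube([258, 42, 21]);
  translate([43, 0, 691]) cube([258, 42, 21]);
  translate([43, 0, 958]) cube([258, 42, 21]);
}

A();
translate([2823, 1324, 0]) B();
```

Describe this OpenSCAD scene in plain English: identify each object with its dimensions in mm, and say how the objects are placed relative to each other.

A is the wall frame of a small rectangular building: four walls, each 2640 mm tall and 134 mm thick, enclosing a footprint 5990 mm (x) by 2690 mm (y) outside-to-outside, with no floor or roof. The front and back walls (the −y and +y sides) span the full width; the two side walls fit between them.

B is a straight ladder. Two 43×42 mm vertical rails, 1127 mm tall, stand 344 mm apart (outside-to-outside) with their front faces coplanar on the −y side. 4 rungs, each 42 mm deep and 21 mm tall, span between the inner faces of the rails, front faces flush with the rails. The lowest rung's underside is at z = 157 mm and rungs are spaced 267 mm apart (underside to underside).

The ladder sits inside the house frame, centred.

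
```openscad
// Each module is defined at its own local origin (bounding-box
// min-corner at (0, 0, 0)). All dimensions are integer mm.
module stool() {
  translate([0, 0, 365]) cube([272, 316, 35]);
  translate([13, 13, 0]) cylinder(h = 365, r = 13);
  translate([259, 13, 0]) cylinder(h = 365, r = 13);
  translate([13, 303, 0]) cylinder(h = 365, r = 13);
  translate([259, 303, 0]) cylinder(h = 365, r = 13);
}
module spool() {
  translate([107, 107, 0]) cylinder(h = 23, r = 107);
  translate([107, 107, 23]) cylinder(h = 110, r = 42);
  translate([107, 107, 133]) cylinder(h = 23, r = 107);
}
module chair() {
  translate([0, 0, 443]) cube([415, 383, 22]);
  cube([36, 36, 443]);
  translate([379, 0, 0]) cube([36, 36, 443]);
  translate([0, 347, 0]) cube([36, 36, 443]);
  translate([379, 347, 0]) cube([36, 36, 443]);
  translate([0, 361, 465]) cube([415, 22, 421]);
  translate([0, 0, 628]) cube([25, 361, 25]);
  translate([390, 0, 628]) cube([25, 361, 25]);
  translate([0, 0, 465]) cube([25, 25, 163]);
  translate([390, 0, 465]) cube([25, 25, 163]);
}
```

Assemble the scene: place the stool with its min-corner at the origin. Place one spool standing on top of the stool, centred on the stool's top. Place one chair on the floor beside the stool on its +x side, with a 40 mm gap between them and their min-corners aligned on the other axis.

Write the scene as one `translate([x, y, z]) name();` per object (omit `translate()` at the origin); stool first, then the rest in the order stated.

stool();
translate([29, 51, 400]) spool();
translate([312, 0, 0]) chair();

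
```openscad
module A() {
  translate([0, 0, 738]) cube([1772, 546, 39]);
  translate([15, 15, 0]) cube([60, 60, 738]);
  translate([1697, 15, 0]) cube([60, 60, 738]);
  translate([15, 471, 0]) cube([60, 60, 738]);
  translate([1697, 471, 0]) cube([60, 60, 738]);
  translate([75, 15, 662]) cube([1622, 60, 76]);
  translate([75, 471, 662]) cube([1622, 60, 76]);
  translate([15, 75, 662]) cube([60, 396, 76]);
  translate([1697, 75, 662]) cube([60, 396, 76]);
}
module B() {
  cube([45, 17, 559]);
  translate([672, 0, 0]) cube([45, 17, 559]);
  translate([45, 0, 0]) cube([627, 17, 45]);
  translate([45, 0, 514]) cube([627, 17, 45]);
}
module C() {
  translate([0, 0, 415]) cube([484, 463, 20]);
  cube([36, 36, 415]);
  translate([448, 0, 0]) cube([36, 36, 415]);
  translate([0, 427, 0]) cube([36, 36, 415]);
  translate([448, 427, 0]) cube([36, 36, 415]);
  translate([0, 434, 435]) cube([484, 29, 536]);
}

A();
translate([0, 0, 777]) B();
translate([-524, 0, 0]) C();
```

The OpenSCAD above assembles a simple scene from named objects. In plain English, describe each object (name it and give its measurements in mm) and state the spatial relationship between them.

A is a table with a 1772×546 mm rectangular top, 39 mm thick, top surface at z = 777 mm, supported by four 60×60 mm square legs, each inset 15 mm from the nearest pair of top edges, running from the floor. Four apron rails, 60 mm thick and 76 mm tall, run between adjacent legs with their top edges flush with the underside of the top and their outer faces flush with the legs' outer faces.

B is a picture frame with a 627×469 mm rectangular opening (x by z) and a uniform 45 mm border on every side. Frame depth is 17 mm along y. It is built from two vertical stiles running the full outside height and two horizontal rails spanning the gap between the stiles.

C is a chair. The seat is a 484×463×20 mm slab with its top at z = 435 mm, on four 36×36 mm corner legs (flush with the seat edges, standing on z = 0). A flat backrest 29 mm thick, 536 mm tall, spans the full seat width and rises from the seat top along its +y edge, rear face flush with the rear of the seat.

The picture frame is on top of the table. The chair is on the floor beside the table on its −x side.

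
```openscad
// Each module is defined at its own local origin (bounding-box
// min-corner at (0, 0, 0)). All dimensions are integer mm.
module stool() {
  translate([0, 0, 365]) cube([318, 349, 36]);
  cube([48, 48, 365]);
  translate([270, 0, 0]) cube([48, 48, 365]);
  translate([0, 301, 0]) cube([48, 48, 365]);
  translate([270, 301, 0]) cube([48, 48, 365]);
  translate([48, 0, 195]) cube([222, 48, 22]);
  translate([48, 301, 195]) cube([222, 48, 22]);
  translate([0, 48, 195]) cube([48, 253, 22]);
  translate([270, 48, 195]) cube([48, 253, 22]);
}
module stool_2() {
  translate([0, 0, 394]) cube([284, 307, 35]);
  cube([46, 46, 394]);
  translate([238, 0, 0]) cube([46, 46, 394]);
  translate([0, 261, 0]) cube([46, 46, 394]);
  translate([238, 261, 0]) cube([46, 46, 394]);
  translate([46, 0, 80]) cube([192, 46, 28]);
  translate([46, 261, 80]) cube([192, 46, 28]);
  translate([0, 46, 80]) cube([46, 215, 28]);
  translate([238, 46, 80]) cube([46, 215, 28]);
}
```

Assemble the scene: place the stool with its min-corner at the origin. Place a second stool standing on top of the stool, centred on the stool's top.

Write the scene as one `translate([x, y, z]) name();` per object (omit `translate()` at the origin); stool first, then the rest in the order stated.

stool();
translate([17, 21, 401]) stool_2();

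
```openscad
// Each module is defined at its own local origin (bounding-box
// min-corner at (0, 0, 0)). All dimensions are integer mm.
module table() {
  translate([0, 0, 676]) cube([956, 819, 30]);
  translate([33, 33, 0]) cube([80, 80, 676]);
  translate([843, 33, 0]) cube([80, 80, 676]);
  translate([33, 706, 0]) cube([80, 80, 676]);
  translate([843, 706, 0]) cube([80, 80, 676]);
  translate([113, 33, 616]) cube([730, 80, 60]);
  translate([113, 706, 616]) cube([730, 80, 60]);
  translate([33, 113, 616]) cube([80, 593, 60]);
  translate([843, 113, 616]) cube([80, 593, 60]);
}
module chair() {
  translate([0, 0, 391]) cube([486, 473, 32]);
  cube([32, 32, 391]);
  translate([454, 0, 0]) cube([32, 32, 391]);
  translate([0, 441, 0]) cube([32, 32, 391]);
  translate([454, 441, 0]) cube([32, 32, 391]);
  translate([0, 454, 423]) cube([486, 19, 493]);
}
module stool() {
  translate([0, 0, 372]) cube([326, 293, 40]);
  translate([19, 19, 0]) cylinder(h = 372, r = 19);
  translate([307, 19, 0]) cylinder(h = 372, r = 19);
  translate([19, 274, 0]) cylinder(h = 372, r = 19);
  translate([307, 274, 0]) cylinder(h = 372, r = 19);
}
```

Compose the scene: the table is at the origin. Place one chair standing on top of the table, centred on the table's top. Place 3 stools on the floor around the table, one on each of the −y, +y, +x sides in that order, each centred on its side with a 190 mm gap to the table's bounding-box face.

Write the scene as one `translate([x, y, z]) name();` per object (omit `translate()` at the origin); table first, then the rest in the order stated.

table();
translate([235, 173, 706]) chair();
translate([315, -483, 0]) stool();
translate([315, 1009, 0]) stool();
translate([1146, 263, 0]) stool();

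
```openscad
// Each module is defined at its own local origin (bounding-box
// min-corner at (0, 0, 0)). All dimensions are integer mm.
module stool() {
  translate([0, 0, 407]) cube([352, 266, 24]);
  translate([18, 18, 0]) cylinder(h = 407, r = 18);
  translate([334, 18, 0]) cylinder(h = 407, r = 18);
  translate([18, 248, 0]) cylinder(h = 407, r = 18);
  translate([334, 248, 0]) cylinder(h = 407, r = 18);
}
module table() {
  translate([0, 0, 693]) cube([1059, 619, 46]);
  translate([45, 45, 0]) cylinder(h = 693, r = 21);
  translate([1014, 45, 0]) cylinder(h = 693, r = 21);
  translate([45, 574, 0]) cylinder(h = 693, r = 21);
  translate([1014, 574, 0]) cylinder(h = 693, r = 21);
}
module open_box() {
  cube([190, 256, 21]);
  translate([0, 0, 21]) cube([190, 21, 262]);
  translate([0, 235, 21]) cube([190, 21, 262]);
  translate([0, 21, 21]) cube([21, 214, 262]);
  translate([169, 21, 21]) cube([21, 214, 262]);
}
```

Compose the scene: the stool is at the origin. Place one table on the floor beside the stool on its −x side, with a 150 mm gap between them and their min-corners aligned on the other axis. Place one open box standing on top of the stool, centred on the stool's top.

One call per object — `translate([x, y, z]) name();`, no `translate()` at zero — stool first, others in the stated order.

stool();
translate([-1209, 0, 0]) table();
translate([81, 5, 431]) open_box();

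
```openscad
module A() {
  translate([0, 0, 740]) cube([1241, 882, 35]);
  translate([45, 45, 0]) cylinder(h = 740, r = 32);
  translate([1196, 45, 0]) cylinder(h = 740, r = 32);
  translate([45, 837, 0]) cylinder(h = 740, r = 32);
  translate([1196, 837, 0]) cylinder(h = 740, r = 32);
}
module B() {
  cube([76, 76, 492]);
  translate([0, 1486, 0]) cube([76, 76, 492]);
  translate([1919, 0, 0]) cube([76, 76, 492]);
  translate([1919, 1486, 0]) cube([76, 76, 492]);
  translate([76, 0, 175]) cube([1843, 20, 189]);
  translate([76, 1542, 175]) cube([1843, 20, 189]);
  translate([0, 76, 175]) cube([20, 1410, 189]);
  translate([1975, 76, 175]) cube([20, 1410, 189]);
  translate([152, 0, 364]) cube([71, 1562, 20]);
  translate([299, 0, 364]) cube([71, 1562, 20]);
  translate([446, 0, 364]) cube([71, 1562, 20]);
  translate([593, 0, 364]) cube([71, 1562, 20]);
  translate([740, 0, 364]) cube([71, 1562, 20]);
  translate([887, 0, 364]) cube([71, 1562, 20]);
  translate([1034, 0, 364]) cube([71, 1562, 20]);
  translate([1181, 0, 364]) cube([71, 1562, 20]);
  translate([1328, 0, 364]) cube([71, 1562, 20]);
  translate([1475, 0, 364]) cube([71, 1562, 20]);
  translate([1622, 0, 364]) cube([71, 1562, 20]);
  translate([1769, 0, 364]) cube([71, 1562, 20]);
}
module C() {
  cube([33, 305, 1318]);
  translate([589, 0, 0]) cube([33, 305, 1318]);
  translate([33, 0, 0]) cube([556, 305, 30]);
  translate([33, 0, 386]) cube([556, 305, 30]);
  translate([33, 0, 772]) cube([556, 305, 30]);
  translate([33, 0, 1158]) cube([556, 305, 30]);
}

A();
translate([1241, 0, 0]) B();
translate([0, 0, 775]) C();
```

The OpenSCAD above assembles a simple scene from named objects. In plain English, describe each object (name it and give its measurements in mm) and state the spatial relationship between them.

A is a rectangular dining table. The top is 1241×882×35 mm with its upper surface at z = 775 mm. It stands on four round legs of 64 mm diameter, each leg's bounding box inset 13 mm from the nearest pair of top edges, running from the floor to the underside of the top.

B is a bed frame 1995 mm long (x) by 1562 mm wide (y). Four 76×76 mm corner posts, 492 mm tall, at the corners of the footprint. Four rails of 20 mm thickness and 189 mm height run between adjacent posts with their undersides at z = 175 mm, their outer faces flush with the outside of the frame (the two x-running rails run between the posts' inner faces; the two y-running rails run between the posts' inner faces). 12 slats, each 71 mm wide (x) and 20 mm thick, lie across the top of the two x-running rails, running the full 1562 mm width of the frame in y; the slats are evenly spaced along x between the inner faces of the end posts with equal gaps (rounded down to the nearest mm) at the −x end and between each pair — any rounding remainder accumulates at the +x end.

C is an open bookshelf. Two side panels, each 33 mm thick, 305 mm deep and 1318 mm tall, stand 622 mm apart (outside-to-outside). Between them sit 4 shelves, each 30 mm thick and 305 mm deep, spanning the full gap between the sides. The bottom shelf rests on the floor (its underside at z = 0) and the clear gap between one shelf's top and the next shelf's underside is 356 mm.

The bed frame is against the table's +x side, with their −y faces flush. The bookshelf is on top of the table.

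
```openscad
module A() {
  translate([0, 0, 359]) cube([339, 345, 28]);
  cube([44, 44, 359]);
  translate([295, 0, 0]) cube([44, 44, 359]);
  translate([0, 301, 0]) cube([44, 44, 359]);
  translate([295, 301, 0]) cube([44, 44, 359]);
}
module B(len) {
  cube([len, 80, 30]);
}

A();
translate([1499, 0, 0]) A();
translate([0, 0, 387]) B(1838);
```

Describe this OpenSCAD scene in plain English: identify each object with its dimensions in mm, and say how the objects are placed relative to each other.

A is a four-legged stool. The seat is 339×345 mm, 28 mm thick, top at z = 387 mm. It stands on four square legs, each 44×44 mm in cross-section, from z = 0 to the seat underside, each flush with a corner of the seat.

B is a rectangular beam 1838 mm long (x), 80 mm deep (y), 30 mm thick (z).

The beam spans the tops of two stools placed 1160 mm apart, resting at z = 387 mm.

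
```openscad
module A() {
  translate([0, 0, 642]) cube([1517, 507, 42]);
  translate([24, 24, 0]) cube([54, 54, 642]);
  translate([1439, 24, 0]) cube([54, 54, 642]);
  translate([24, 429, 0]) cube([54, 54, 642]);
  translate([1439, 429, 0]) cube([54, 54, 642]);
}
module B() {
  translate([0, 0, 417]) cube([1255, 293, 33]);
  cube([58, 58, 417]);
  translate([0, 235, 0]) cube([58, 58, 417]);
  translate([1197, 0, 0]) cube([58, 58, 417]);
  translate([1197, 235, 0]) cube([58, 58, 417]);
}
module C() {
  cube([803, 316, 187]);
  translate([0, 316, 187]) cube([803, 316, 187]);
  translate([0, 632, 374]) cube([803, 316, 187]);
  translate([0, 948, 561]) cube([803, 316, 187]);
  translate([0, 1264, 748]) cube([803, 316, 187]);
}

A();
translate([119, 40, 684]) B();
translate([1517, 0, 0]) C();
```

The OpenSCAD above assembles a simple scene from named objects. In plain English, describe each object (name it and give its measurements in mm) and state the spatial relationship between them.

A is a rectangular dining table. The top is 1517×507×42 mm with its upper surface at z = 684 mm. It stands on four 54×54 mm square legs, each inset 24 mm from the nearest pair of top edges, running from the floor to the underside of the top.

B is a long wooden bench with a 1255 mm (x) × 293 mm (y) seat, 33 mm thick, its top surface 450 mm above the floor. Four 58 mm square legs at the seat corners, flush with the edges, run from z = 0 to the seat underside.

C is a run of 5 identical solid stair steps. Each tread is 803×316 mm and each step block is 187 mm high. Step 1 rests on the floor; step k is offset from step 1 by (k−1)×316 mm in y and (k−1)×187 mm in z.

The bench is on top of the table. The staircase is against the table's +x side, with their −y faces flush.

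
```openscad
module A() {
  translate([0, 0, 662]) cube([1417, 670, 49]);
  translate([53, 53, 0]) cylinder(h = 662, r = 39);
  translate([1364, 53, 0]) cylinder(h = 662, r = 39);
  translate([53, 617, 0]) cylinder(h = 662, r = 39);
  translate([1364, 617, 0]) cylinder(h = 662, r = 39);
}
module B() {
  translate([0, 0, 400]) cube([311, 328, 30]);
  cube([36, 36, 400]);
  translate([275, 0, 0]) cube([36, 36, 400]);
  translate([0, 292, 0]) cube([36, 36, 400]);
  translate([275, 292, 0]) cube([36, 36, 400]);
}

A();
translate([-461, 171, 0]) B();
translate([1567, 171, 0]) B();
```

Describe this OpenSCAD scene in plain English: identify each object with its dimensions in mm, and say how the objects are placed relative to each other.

A is a table with a 1417×670 mm rectangular top, 49 mm thick, top surface at z = 711 mm, supported by four round legs of 78 mm diameter, each leg's bounding box inset 14 mm from the nearest pair of top edges, running from the floor.

B is a simple wooden stool: a rectangular seat 311 mm (x) by 328 mm (y), 30 mm thick, top face at z = 430 mm, on four square legs, each 36×36 mm in cross-section. The legs rest on z = 0, each flush with a corner of the seat.

Two stools sit around the table at the −x, +x sides.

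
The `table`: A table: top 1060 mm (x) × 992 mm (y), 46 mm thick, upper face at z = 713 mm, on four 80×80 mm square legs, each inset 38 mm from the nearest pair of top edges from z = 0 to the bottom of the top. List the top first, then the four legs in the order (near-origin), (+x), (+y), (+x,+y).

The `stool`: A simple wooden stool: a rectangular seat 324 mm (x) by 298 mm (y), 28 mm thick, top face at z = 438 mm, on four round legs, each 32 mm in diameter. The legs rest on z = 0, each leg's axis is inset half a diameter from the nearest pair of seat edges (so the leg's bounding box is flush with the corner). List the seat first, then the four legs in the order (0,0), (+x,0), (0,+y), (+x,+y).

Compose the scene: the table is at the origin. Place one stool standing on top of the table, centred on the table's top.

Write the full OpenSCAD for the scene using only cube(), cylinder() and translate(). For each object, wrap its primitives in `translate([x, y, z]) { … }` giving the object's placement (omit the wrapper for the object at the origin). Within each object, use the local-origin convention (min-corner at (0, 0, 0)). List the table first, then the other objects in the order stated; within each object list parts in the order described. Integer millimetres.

translate([0, 0, 667]) cube([1060, 992, 46]);
translate([38, 38, 0]) cube([80, 80, 667]);
translate([942, 38, 0]) cube([80, 80, 667]);
translate([38, 874, 0]) cube([80, 80, 667]);
translate([942, 874, 0]) cube([80, 80, 667]);
translate([368, 347, 713]) {
  translate([0, 0, 410]) cube([324, 298, 28]);
  translate([16, 16, 0]) cylinder(h = 410, r = 16);
  translate([308, 16, 0]) cylinder(h = 410, r = 16);
  translate([16, 282, 0]) cylinder(h = 410, r = 16);
  translate([308, 282, 0]) cylinder(h = 410, r = 16);
}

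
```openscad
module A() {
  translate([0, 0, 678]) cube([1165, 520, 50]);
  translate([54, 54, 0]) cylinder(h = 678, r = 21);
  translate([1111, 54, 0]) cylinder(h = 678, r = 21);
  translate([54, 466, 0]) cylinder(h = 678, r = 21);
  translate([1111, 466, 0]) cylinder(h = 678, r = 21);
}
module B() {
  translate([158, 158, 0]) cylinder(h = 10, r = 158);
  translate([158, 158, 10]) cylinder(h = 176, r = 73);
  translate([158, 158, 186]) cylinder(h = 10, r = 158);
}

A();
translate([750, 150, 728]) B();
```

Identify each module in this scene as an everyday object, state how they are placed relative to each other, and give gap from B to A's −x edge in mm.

A is a table. B is a spool. The spool is on top of the table. The gap from the spool to the table's −x edge is 750 mm.

The spool's min-x is at 750; the table's min-x is 0; gap = 750 mm.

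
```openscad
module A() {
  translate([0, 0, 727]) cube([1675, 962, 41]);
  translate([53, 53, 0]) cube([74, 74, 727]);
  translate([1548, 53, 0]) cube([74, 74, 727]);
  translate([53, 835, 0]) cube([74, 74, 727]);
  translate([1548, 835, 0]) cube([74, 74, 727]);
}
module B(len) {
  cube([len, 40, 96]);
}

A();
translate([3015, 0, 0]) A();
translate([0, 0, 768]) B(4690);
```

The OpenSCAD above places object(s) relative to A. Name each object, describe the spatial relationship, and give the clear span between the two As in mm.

A is a table. B is a beam. A beam spans the tops of two tables. The clear span between the two tables is 1340 mm.

Second table starts at x = 3015; first ends at x = 1675; clear span = 3015 − 1675 = 1340 mm.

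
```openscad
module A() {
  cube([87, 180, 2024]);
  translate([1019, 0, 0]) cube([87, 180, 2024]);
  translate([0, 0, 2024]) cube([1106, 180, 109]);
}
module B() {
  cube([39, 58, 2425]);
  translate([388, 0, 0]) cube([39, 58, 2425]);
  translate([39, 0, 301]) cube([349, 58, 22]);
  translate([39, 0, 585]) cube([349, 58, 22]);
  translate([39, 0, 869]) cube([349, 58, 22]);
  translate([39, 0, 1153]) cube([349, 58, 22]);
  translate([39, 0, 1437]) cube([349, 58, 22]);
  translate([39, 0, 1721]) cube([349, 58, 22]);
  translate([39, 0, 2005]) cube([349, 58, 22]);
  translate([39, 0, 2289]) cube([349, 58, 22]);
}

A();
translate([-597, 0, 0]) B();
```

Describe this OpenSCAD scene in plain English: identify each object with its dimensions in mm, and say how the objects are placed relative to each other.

A is a door frame. The clear opening is 932 mm wide and 2024 mm high. Two 87 mm wide jambs, 180 mm deep, stand either side of the opening from the floor to the top of the opening. A 109 mm thick head sits across the top of both jambs, spanning the full outside width of the frame.

B is a straight ladder. Two 39×58 mm vertical rails, 2425 mm tall, stand 427 mm apart (outside-to-outside) with their front faces coplanar on the −y side. 8 rungs, each 58 mm deep and 22 mm tall, span between the inner faces of the rails, front faces flush with the rails. The lowest rung's underside is at z = 301 mm and rungs are spaced 284 mm apart (underside to underside).

The ladder is on the floor beside the door frame on its −x side.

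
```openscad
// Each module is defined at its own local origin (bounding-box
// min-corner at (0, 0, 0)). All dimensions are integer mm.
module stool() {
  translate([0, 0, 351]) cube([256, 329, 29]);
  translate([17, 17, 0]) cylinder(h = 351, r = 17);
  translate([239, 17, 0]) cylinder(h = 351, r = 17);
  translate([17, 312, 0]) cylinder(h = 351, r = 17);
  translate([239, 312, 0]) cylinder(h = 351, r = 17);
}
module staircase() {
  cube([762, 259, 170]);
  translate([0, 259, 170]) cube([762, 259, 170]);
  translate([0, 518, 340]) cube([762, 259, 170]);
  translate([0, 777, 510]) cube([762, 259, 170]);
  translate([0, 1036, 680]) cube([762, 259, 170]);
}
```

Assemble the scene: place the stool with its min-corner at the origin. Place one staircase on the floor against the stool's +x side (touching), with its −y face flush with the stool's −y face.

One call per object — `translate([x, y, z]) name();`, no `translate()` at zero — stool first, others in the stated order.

stool();
translate([256, 0, 0]) staircase();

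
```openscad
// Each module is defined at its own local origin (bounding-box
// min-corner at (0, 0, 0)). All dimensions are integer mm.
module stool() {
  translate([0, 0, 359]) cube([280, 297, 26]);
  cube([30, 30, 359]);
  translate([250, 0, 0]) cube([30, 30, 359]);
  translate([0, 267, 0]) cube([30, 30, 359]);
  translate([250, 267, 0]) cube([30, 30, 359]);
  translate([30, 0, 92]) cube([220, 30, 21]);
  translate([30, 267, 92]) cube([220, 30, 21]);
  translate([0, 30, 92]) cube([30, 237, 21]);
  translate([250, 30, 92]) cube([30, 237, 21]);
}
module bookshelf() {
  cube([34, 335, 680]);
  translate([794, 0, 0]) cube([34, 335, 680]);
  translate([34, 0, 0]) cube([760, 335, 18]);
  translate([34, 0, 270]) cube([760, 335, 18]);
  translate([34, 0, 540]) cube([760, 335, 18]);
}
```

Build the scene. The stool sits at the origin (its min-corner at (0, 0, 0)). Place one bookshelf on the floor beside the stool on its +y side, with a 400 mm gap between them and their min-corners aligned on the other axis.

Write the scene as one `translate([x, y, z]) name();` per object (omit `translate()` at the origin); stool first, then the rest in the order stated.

stool();
translate([0, 697, 0]) bookshelf();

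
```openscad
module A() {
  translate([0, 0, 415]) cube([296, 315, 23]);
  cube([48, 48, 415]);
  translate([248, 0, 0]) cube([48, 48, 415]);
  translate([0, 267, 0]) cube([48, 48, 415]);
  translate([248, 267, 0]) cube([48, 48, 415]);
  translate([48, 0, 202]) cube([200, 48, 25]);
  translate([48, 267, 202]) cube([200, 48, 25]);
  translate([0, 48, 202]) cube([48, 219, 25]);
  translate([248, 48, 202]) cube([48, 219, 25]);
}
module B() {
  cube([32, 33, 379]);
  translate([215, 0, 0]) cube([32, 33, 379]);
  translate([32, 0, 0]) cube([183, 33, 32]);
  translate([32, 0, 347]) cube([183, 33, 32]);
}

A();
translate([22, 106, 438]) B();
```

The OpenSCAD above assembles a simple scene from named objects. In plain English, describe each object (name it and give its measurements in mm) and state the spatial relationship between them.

A is a simple wooden stool: a rectangular seat 296 mm (x) by 315 mm (y), 23 mm thick, top face at z = 438 mm, on four square legs, each 48×48 mm in cross-section. The legs rest on z = 0, each flush with a corner of the seat. Four stretchers, 48 mm wide and 25 mm tall, connect adjacent legs with their undersides at z = 202 mm, each running between the inner faces of the legs it joins and aligned with the legs' outer faces on the other axis.

B is a picture frame with a 183×315 mm rectangular opening (x by z) and a uniform 32 mm border on every side. Frame depth is 33 mm along y. It is built from two vertical stiles running the full outside height and two horizontal rails spanning the gap between the stiles.

The picture frame is on top of the stool.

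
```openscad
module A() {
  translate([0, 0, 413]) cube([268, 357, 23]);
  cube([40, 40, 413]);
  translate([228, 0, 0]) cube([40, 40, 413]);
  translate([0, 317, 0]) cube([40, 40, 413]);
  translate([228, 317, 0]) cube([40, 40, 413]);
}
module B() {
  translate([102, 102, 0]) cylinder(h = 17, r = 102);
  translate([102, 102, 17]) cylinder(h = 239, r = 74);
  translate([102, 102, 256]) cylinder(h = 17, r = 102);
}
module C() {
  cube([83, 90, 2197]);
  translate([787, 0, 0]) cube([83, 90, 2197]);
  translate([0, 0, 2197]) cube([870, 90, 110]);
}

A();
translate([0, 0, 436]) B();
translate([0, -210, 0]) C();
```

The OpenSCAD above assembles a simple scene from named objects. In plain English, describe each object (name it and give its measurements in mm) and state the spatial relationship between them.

A is a simple wooden stool: a rectangular seat 268 mm (x) by 357 mm (y), 23 mm thick, top face at z = 436 mm, on four square legs, each 40×40 mm in cross-section. The legs rest on z = 0, each flush with a corner of the seat.

B is a spool: two coaxial disc flanges of radius 102 mm and thickness 17 mm, joined by a core cylinder of radius 74 mm and height 239 mm. The lower flange rests on z = 0 and the three cylinders share a vertical axis.

C is a door frame. The clear opening is 704 mm wide and 2197 mm high. Two 83 mm wide jambs, 90 mm deep, stand either side of the opening from the floor to the top of the opening. A 110 mm thick head sits across the top of both jambs, spanning the full outside width of the frame.

The spool is on top of the stool. The door frame is on the floor beside the stool on its −y side.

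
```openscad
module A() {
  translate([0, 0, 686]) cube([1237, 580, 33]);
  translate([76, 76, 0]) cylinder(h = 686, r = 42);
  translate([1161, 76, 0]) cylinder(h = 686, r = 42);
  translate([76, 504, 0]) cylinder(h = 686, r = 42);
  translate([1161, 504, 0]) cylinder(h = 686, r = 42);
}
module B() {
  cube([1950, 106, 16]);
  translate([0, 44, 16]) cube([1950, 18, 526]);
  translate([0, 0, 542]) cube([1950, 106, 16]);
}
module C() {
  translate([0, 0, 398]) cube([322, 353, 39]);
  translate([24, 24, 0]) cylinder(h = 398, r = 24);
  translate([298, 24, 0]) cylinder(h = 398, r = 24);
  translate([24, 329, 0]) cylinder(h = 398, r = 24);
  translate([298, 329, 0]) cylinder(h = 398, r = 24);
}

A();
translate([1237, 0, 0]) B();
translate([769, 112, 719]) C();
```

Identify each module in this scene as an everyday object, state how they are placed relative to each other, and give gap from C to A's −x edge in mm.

The stool's min-x is at 769; the table's min-x is 0; gap = 769 mm.

A is a table. B is an I-beam. C is a stool. The I-beam is against the table's +x side, with their −y faces flush. The stool is on top of the table. The gap from the stool to the table's −x edge is 769 mm.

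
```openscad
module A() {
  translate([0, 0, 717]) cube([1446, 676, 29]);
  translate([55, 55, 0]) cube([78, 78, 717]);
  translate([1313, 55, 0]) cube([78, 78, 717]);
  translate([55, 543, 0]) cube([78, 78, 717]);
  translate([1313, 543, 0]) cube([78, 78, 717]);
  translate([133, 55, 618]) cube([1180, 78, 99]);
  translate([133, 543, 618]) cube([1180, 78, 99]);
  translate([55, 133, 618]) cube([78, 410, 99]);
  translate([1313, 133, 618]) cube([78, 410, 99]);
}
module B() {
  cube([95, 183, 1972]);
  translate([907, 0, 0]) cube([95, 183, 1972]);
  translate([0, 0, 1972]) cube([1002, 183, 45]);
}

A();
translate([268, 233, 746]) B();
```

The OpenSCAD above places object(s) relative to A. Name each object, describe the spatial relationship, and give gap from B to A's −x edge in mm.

The door frame's min-x is at 268; the table's min-x is 0; gap = 268 mm.

A is a table. B is a door frame. The door frame is on top of the table. The gap from the door frame to the table's −x edge is 268 mm.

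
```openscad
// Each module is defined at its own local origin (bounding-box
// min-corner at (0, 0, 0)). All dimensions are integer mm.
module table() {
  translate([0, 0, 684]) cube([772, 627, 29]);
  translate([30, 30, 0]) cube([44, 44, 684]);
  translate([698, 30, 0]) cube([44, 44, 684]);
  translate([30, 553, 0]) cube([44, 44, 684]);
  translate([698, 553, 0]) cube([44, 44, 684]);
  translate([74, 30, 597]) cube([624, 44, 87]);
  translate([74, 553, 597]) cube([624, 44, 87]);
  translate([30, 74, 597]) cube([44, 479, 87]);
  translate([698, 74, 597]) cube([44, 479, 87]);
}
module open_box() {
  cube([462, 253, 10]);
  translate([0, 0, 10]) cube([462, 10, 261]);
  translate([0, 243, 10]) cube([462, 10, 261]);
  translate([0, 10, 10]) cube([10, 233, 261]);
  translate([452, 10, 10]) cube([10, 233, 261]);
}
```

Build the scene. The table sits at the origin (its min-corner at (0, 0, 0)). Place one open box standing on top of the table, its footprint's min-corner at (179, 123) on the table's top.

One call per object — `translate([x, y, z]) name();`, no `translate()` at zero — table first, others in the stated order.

table();
translate([179, 123, 713]) open_box();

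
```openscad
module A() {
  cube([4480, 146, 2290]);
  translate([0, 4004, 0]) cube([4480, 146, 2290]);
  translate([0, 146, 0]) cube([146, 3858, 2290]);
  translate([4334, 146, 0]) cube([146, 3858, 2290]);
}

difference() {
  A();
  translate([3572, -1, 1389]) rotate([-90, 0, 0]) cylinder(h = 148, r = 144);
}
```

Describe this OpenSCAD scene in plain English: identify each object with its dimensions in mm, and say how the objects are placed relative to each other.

A is a box-shaped house frame (walls only): outside footprint 4480×4150 mm, wall height 2290 mm, wall thickness 146 mm. The two y-facing walls run the full x-width; the two x-facing walls fit between the inner faces of the y-facing walls.

The house frame has a circular hole of radius 144 mm through its front wall, centred at (x = 3572, z = 1389).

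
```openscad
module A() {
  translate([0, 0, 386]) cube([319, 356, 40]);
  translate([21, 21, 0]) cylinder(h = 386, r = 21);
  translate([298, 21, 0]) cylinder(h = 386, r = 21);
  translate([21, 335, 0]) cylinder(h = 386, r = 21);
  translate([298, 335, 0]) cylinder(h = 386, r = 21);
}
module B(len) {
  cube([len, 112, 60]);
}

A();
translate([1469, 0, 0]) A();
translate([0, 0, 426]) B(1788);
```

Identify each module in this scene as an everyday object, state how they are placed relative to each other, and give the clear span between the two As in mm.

A is a stool. B is a beam. A beam spans the tops of two stools. The clear span between the two stools is 1150 mm.

Second stool starts at x = 1469; first ends at x = 319; clear span = 1469 − 319 = 1150 mm.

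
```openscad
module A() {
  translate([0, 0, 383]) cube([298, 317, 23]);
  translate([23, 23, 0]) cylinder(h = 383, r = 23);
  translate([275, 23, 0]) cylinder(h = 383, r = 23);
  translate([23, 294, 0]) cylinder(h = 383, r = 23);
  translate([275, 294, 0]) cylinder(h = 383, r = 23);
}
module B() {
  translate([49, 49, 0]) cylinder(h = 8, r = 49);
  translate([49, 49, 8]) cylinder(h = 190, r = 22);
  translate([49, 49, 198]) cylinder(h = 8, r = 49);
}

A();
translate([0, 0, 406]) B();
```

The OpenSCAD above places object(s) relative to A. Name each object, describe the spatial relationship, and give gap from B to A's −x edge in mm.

A is a stool. B is a spool. The spool is on top of the stool. The gap from the spool to the stool's −x edge is 0 mm.

The spool's min-x is at 0; the stool's min-x is 0; gap = 0 mm.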